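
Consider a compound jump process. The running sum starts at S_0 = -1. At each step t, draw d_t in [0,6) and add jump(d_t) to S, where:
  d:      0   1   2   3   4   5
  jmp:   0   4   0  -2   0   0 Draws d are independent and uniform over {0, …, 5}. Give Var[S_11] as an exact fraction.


319/9

Outcome values over d=0..5: [0, 4, 0, -2, 0, 0]
Σy = 2, Σy² = 20, M = 6
μ = 2/6 = 1/3,  σ² = 20/6 − (1/3)² = 29/9
Independent increments: Var[S_11] = 11·σ² = 11·(29/9) = 319/9


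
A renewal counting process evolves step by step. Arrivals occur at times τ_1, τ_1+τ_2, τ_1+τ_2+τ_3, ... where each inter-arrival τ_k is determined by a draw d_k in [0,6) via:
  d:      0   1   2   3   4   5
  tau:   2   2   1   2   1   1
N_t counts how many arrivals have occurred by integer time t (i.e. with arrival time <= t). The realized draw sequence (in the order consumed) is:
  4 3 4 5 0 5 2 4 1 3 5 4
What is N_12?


9

draw d_1=4: τ_1=1, arrival time A_1=1
draw d_2=3: τ_2=2, arrival time A_2=3
draw d_3=4: τ_3=1, arrival time A_3=4
draw d_4=5: τ_4=1, arrival time A_4=5
draw d_5=0: τ_5=2, arrival time A_5=7
draw d_6=5: τ_6=1, arrival time A_6=8
draw d_7=2: τ_7=1, arrival time A_7=9
draw d_8=4: τ_8=1, arrival time A_8=10
draw d_9=1: τ_9=2, arrival time A_9=12
draw d_10=3: τ_10=2, arrival time A_10=14
draw d_11=5: τ_11=1, arrival time A_11=15
draw d_12=4: τ_12=1, arrival time A_12=16
N_t over t=0..12: 0:0 1:1 2:1 3:2 4:3 5:4 6:4 7:5 8:6 9:7 10:8 11:8 12:9


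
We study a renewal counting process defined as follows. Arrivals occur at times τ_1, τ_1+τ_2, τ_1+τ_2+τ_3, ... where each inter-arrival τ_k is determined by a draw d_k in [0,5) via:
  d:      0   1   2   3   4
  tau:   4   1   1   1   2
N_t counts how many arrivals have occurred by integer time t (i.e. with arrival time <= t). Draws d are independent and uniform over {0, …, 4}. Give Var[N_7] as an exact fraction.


Inter-arrival values over d=0..4: [4, 1, 1, 1, 2]
Each d has probability 1/5, so the pmf of τ is: f(1) = 3/5, f(2) = 1/5, f(4) = 1/5
Let p_n(j) = P(N_n = j), with p_0 = [1]. Condition on τ_1: p_n(0) = P(τ > n), and for j >= 1, p_n(j) = Σ_{k<=n} f(k)·p_{n−k}(j−1)
p_1 = [2/5, 3/5]  (j = 0..1)
p_2 = [1/5, 11/25, 9/25]  (j = 0..2)
p_3 = [1/5, 1/5, 48/125, 27/125]  (j = 0..3)
p_4 = [0, 9/25, 26/125, 189/625, 81/625]  (j = 0..4)
p_5 = [0, 3/25, 47/125, 126/625, 702/3125, 243/3125]  (j = 0..5)
p_6 = [0, 1/25, 29/125, 212/625, 567/3125, 2511/15625, 729/15625]  (j = 0..6)
p_7 = [0, 1/25, 11/125, 182/625, 897/3125, 2403/15625, 8748/78125, 2187/78125]  (j = 0..7)
E[N_7] = Σ j·p_7(j) = 302697/78125;  E[N_7²] = Σ j²·p_7(j) = 1316641/78125
Var[N_7] = 1316641/78125 − (302697/78125)² = 11237104316/6103515625

11237104316/6103515625


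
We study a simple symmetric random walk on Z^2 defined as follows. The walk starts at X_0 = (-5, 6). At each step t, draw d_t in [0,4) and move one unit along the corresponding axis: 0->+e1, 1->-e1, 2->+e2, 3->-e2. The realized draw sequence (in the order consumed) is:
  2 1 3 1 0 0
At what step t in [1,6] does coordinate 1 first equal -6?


t=0: X=(-5, 6), d=2 → +e2, X_1=(-5, 7)
t=1: X=(-5, 7), d=1 → -e1, X_2=(-6, 7)
t=2: X=(-6, 7), d=3 → -e2, X_3=(-6, 6)
t=3: X=(-6, 6), d=1 → -e1, X_4=(-7, 6)
t=4: X=(-7, 6), d=0 → +e1, X_5=(-6, 6)
t=5: X=(-6, 6), d=0 → +e1, X_6=(-5, 6)

2


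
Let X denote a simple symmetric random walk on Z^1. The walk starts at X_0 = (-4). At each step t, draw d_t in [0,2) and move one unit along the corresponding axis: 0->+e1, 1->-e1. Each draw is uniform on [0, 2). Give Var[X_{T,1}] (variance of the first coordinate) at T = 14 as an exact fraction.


14

Outcome values over d=0..1: [1, -1]
Σy = 0, Σy² = 2, M = 2
μ = 0/2 = 0,  σ² = 2/2 − (0)² = 1
Independent increments: Var[X_14] = 14·σ² = 14·(1) = 14


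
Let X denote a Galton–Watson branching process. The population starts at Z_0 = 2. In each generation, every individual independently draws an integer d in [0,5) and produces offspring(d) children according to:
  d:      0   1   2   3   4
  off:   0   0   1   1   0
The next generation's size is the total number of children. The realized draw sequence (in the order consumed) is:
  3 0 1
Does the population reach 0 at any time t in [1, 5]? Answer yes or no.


yes

gen 0: Z_0=2, draws=[3, 0], offspring=[1, 0], Z_1=1
gen 1: Z_1=1, draws=[1], offspring=[0], Z_2=0
gen 2: Z_2=0, draws=[], offspring=[], Z_3=0
gen 3: Z_3=0, draws=[], offspring=[], Z_4=0
gen 4: Z_4=0, draws=[], offspring=[], Z_5=0


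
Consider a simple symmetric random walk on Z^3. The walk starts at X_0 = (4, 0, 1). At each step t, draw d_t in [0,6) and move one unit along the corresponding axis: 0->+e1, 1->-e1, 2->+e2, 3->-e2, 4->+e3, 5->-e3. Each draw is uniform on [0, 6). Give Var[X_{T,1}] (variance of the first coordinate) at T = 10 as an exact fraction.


10/3

Outcome values over d=0..5: [1, -1, 0, 0, 0, 0]
Σy = 0, Σy² = 2, M = 6
μ = 0/6 = 0,  σ² = 2/6 − (0)² = 1/3
Independent increments: Var[X_10] = 10·σ² = 10·(1/3) = 10/3


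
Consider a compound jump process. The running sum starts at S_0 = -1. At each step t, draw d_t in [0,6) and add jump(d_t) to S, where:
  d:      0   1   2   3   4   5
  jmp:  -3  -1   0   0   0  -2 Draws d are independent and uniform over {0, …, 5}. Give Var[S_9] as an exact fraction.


12

Outcome values over d=0..5: [-3, -1, 0, 0, 0, -2]
Σy = -6, Σy² = 14, M = 6
μ = -6/6 = -1,  σ² = 14/6 − (-1)² = 4/3
Independent increments: Var[S_9] = 9·σ² = 9·(4/3) = 12


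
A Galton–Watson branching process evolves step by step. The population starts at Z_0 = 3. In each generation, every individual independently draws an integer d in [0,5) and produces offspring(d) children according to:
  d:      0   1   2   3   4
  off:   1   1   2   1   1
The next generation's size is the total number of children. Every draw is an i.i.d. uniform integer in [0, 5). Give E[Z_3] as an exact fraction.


648/125

Outcome values over d=0..4: [1, 1, 2, 1, 1]
Σy = 6, Σy² = 8, M = 5
μ = 6/5 = 6/5,  σ² = 8/5 − (6/5)² = 4/25
E[Z_0] = 3
E[Z_1] = 6/5·E[Z_0] = 18/5
E[Z_2] = 6/5·E[Z_1] = 108/25
E[Z_3] = 6/5·E[Z_2] = 648/125


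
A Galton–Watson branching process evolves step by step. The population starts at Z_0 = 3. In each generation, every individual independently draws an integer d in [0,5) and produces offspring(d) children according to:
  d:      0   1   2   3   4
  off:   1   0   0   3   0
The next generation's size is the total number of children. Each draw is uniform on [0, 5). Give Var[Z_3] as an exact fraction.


99552/15625

Outcome values over d=0..4: [1, 0, 0, 3, 0]
Σy = 4, Σy² = 10, M = 5
μ = 4/5 = 4/5,  σ² = 10/5 − (4/5)² = 34/25
V_0 = 0, E_0 = 3
V_1 = 34/25·E_0 + (4/5)²·V_0 = 102/25;  E_1 = 12/5
V_2 = 34/25·E_1 + (4/5)²·V_1 = 3672/625;  E_2 = 48/25
V_3 = 34/25·E_2 + (4/5)²·V_2 = 99552/15625;  E_3 = 192/125


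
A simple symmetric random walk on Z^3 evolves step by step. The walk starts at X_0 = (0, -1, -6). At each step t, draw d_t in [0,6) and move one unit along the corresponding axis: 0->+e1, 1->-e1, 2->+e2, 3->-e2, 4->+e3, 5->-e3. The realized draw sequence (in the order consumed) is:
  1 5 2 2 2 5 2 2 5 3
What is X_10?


t=0: X=(0, -1, -6), d=1 → -e1, X_1=(-1, -1, -6)
t=1: X=(-1, -1, -6), d=5 → -e3, X_2=(-1, -1, -7)
t=2: X=(-1, -1, -7), d=2 → +e2, X_3=(-1, 0, -7)
t=3: X=(-1, 0, -7), d=2 → +e2, X_4=(-1, 1, -7)
t=4: X=(-1, 1, -7), d=2 → +e2, X_5=(-1, 2, -7)
t=5: X=(-1, 2, -7), d=5 → -e3, X_6=(-1, 2, -8)
t=6: X=(-1, 2, -8), d=2 → +e2, X_7=(-1, 3, -8)
t=7: X=(-1, 3, -8), d=2 → +e2, X_8=(-1, 4, -8)
t=8: X=(-1, 4, -8), d=5 → -e3, X_9=(-1, 4, -9)
t=9: X=(-1, 4, -9), d=3 → -e2, X_10=(-1, 3, -9)

(-1, 3, -9)


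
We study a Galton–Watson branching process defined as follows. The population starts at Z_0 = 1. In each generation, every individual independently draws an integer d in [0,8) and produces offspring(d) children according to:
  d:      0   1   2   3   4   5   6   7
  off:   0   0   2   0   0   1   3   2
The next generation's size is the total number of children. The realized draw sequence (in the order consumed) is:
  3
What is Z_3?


gen 0: Z_0=1, draws=[3], offspring=[0], Z_1=0
gen 1: Z_1=0, draws=[], offspring=[], Z_2=0
gen 2: Z_2=0, draws=[], offspring=[], Z_3=0

0


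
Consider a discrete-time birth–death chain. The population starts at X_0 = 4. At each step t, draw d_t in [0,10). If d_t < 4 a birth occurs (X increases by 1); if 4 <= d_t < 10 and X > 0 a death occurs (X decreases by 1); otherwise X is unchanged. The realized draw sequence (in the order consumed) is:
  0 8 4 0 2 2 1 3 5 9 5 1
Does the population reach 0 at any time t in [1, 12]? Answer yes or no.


no

t=0: X=4, d=0 → birth, X_1=5
t=1: X=5, d=8 → death, X_2=4
t=2: X=4, d=4 → death, X_3=3
t=3: X=3, d=0 → birth, X_4=4
t=4: X=4, d=2 → birth, X_5=5
t=5: X=5, d=2 → birth, X_6=6
t=6: X=6, d=1 → birth, X_7=7
t=7: X=7, d=3 → birth, X_8=8
t=8: X=8, d=5 → death, X_9=7
t=9: X=7, d=9 → death, X_10=6
t=10: X=6, d=5 → death, X_11=5
t=11: X=5, d=1 → birth, X_12=6


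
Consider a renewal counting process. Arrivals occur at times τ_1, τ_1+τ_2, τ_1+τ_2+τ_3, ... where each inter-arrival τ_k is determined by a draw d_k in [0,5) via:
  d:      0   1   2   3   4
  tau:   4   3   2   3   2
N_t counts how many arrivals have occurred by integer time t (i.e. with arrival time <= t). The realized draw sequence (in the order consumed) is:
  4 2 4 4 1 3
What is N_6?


3

draw d_1=4: τ_1=2, arrival time A_1=2
draw d_2=2: τ_2=2, arrival time A_2=4
draw d_3=4: τ_3=2, arrival time A_3=6
draw d_4=4: τ_4=2, arrival time A_4=8
draw d_5=1: τ_5=3, arrival time A_5=11
draw d_6=3: τ_6=3, arrival time A_6=14
N_t over t=0..6: 0:0 1:0 2:1 3:1 4:2 5:2 6:3


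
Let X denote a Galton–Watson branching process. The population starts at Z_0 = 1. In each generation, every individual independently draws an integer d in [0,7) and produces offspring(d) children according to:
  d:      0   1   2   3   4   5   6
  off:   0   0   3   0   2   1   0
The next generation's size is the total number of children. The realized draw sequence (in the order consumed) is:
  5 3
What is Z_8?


0

gen 0: Z_0=1, draws=[5], offspring=[1], Z_1=1
gen 1: Z_1=1, draws=[3], offspring=[0], Z_2=0
gen 2: Z_2=0, draws=[], offspring=[], Z_3=0
gen 3: Z_3=0, draws=[], offspring=[], Z_4=0
gen 4: Z_4=0, draws=[], offspring=[], Z_5=0
gen 5: Z_5=0, draws=[], offspring=[], Z_6=0
gen 6: Z_6=0, draws=[], offspring=[], Z_7=0
gen 7: Z_7=0, draws=[], offspring=[], Z_8=0


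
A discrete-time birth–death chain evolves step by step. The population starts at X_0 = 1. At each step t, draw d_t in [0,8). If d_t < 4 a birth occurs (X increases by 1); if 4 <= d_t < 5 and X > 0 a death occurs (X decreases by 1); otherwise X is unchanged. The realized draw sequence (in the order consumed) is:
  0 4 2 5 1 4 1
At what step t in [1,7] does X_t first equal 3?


5

t=0: X=1, d=0 → birth, X_1=2
t=1: X=2, d=4 → death, X_2=1
t=2: X=1, d=2 → birth, X_3=2
t=3: X=2, d=5 → hold, X_4=2
t=4: X=2, d=1 → birth, X_5=3
t=5: X=3, d=4 → death, X_6=2
t=6: X=2, d=1 → birth, X_7=3


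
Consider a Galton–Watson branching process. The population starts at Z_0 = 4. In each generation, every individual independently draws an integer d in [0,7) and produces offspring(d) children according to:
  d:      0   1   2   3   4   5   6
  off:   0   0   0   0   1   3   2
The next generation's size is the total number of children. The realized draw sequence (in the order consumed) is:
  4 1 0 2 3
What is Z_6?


0

gen 0: Z_0=4, draws=[4, 1, 0, 2], offspring=[1, 0, 0, 0], Z_1=1
gen 1: Z_1=1, draws=[3], offspring=[0], Z_2=0
gen 2: Z_2=0, draws=[], offspring=[], Z_3=0
gen 3: Z_3=0, draws=[], offspring=[], Z_4=0
gen 4: Z_4=0, draws=[], offspring=[], Z_5=0
gen 5: Z_5=0, draws=[], offspring=[], Z_6=0


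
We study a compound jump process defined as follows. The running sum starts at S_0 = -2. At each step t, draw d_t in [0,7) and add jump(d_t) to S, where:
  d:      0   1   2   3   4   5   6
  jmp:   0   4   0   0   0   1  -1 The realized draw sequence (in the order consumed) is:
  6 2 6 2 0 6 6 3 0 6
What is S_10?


-7

t=0: S=-2, d=6, jump=-1, S_1=-3
t=1: S=-3, d=2, jump=0, S_2=-3
t=2: S=-3, d=6, jump=-1, S_3=-4
t=3: S=-4, d=2, jump=0, S_4=-4
t=4: S=-4, d=0, jump=0, S_5=-4
t=5: S=-4, d=6, jump=-1, S_6=-5
t=6: S=-5, d=6, jump=-1, S_7=-6
t=7: S=-6, d=3, jump=0, S_8=-6
t=8: S=-6, d=0, jump=0, S_9=-6
t=9: S=-6, d=6, jump=-1, S_10=-7


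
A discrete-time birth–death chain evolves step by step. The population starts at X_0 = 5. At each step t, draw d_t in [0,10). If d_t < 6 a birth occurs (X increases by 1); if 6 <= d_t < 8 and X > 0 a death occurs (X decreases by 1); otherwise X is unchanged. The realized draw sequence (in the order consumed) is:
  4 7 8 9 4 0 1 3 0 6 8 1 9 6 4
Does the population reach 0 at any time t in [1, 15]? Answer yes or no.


t=0: X=5, d=4 → birth, X_1=6
t=1: X=6, d=7 → death, X_2=5
t=2: X=5, d=8 → hold, X_3=5
t=3: X=5, d=9 → hold, X_4=5
t=4: X=5, d=4 → birth, X_5=6
t=5: X=6, d=0 → birth, X_6=7
t=6: X=7, d=1 → birth, X_7=8
t=7: X=8, d=3 → birth, X_8=9
t=8: X=9, d=0 → birth, X_9=10
t=9: X=10, d=6 → death, X_10=9
t=10: X=9, d=8 → hold, X_11=9
t=11: X=9, d=1 → birth, X_12=10
t=12: X=10, d=9 → hold, X_13=10
t=13: X=10, d=6 → death, X_14=9
t=14: X=9, d=4 → birth, X_15=10

no


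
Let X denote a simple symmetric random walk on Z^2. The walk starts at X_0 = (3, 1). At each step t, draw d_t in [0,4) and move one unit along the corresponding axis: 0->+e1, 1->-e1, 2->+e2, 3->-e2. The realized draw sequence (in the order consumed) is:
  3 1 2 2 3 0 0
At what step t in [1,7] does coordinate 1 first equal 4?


7

t=0: X=(3, 1), d=3 → -e2, X_1=(3, 0)
t=1: X=(3, 0), d=1 → -e1, X_2=(2, 0)
t=2: X=(2, 0), d=2 → +e2, X_3=(2, 1)
t=3: X=(2, 1), d=2 → +e2, X_4=(2, 2)
t=4: X=(2, 2), d=3 → -e2, X_5=(2, 1)
t=5: X=(2, 1), d=0 → +e1, X_6=(3, 1)
t=6: X=(3, 1), d=0 → +e1, X_7=(4, 1)


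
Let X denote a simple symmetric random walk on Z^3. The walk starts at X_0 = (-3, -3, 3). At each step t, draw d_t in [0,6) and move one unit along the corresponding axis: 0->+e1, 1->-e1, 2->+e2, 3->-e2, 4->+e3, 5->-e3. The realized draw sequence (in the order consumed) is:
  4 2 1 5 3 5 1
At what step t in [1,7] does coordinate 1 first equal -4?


3

t=0: X=(-3, -3, 3), d=4 → +e3, X_1=(-3, -3, 4)
t=1: X=(-3, -3, 4), d=2 → +e2, X_2=(-3, -2, 4)
t=2: X=(-3, -2, 4), d=1 → -e1, X_3=(-4, -2, 4)
t=3: X=(-4, -2, 4), d=5 → -e3, X_4=(-4, -2, 3)
t=4: X=(-4, -2, 3), d=3 → -e2, X_5=(-4, -3, 3)
t=5: X=(-4, -3, 3), d=5 → -e3, X_6=(-4, -3, 2)
t=6: X=(-4, -3, 2), d=1 → -e1, X_7=(-5, -3, 2)


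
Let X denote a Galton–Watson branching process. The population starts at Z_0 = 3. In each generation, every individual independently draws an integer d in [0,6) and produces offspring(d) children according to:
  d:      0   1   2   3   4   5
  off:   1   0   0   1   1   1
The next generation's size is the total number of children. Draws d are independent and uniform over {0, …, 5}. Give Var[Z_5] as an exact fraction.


Outcome values over d=0..5: [1, 0, 0, 1, 1, 1]
Σy = 4, Σy² = 4, M = 6
μ = 4/6 = 2/3,  σ² = 4/6 − (2/3)² = 2/9
V_0 = 0, E_0 = 3
V_1 = 2/9·E_0 + (2/3)²·V_0 = 2/3;  E_1 = 2
V_2 = 2/9·E_1 + (2/3)²·V_1 = 20/27;  E_2 = 4/3
V_3 = 2/9·E_2 + (2/3)²·V_2 = 152/243;  E_3 = 8/9
V_4 = 2/9·E_3 + (2/3)²·V_3 = 1040/2187;  E_4 = 16/27
V_5 = 2/9·E_4 + (2/3)²·V_4 = 6752/19683;  E_5 = 32/81

6752/19683


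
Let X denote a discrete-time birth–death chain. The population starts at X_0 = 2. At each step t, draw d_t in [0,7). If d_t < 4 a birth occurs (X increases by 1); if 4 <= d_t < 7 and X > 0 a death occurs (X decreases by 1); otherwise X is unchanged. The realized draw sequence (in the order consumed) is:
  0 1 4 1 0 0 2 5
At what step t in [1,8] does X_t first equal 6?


6

t=0: X=2, d=0 → birth, X_1=3
t=1: X=3, d=1 → birth, X_2=4
t=2: X=4, d=4 → death, X_3=3
t=3: X=3, d=1 → birth, X_4=4
t=4: X=4, d=0 → birth, X_5=5
t=5: X=5, d=0 → birth, X_6=6
t=6: X=6, d=2 → birth, X_7=7
t=7: X=7, d=5 → death, X_8=6


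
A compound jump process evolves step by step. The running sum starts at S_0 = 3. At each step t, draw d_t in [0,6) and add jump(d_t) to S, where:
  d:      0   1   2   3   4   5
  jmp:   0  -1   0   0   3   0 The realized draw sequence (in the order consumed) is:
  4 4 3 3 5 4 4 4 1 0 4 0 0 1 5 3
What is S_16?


t=0: S=3, d=4, jump=3, S_1=6
t=1: S=6, d=4, jump=3, S_2=9
t=2: S=9, d=3, jump=0, S_3=9
t=3: S=9, d=3, jump=0, S_4=9
t=4: S=9, d=5, jump=0, S_5=9
t=5: S=9, d=4, jump=3, S_6=12
t=6: S=12, d=4, jump=3, S_7=15
t=7: S=15, d=4, jump=3, S_8=18
t=8: S=18, d=1, jump=-1, S_9=17
t=9: S=17, d=0, jump=0, S_10=17
t=10: S=17, d=4, jump=3, S_11=20
t=11: S=20, d=0, jump=0, S_12=20
t=12: S=20, d=0, jump=0, S_13=20
t=13: S=20, d=1, jump=-1, S_14=19
t=14: S=19, d=5, jump=0, S_15=19
t=15: S=19, d=3, jump=0, S_16=19

19


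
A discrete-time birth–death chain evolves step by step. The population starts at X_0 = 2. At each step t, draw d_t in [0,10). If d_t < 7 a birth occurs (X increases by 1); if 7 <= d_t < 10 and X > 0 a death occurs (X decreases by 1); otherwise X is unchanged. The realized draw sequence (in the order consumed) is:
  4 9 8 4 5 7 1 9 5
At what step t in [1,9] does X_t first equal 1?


t=0: X=2, d=4 → birth, X_1=3
t=1: X=3, d=9 → death, X_2=2
t=2: X=2, d=8 → death, X_3=1
t=3: X=1, d=4 → birth, X_4=2
t=4: X=2, d=5 → birth, X_5=3
t=5: X=3, d=7 → death, X_6=2
t=6: X=2, d=1 → birth, X_7=3
t=7: X=3, d=9 → death, X_8=2
t=8: X=2, d=5 → birth, X_9=3

3


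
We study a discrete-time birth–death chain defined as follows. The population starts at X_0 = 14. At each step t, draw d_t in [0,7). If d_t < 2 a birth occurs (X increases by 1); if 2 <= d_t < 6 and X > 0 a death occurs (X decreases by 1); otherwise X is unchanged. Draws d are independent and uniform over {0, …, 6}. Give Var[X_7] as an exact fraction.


X can drop by at most 1 per step and X_0 = 14 > T = 7, so X_t >= 14 − t >= 7 > 0 for every t <= 7: the floor at 0 (the 'and X > 0' condition) never binds. Hence X_7 = X_0 + Σ_{t<7} Y_t with i.i.d. increments Y_t = y(d_t) ∈ {+1, −1, 0}.
Outcome values over d=0..6: [1, 1, -1, -1, -1, -1, 0]
Σy = -2, Σy² = 6, M = 7
μ = -2/7 = -2/7,  σ² = 6/7 − (-2/7)² = 38/49
Independent increments: Var[X_7] = 7·σ² = 7·(38/49) = 38/7

38/7


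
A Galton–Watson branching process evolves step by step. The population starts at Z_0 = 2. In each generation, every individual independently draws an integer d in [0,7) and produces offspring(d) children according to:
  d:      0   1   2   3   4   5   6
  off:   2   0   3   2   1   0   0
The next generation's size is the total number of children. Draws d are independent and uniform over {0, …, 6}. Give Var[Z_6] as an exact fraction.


587116707840/13841287201

Outcome values over d=0..6: [2, 0, 3, 2, 1, 0, 0]
Σy = 8, Σy² = 18, M = 7
μ = 8/7 = 8/7,  σ² = 18/7 − (8/7)² = 62/49
V_0 = 0, E_0 = 2
V_1 = 62/49·E_0 + (8/7)²·V_0 = 124/49;  E_1 = 16/7
V_2 = 62/49·E_1 + (8/7)²·V_1 = 14880/2401;  E_2 = 128/49
V_3 = 62/49·E_2 + (8/7)²·V_2 = 1341184/117649;  E_3 = 1024/343
V_4 = 62/49·E_3 + (8/7)²·V_3 = 107612160/5764801;  E_4 = 8192/2401
V_5 = 62/49·E_4 + (8/7)²·V_4 = 8106655744/282475249;  E_5 = 65536/16807
V_6 = 62/49·E_5 + (8/7)²·V_5 = 587116707840/13841287201;  E_6 = 524288/117649


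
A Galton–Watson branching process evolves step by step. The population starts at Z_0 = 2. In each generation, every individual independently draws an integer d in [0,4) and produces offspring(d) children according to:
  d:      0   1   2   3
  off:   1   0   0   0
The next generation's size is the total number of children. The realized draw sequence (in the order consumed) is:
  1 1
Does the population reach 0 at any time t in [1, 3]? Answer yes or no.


yes

gen 0: Z_0=2, draws=[1, 1], offspring=[0, 0], Z_1=0
gen 1: Z_1=0, draws=[], offspring=[], Z_2=0
gen 2: Z_2=0, draws=[], offspring=[], Z_3=0


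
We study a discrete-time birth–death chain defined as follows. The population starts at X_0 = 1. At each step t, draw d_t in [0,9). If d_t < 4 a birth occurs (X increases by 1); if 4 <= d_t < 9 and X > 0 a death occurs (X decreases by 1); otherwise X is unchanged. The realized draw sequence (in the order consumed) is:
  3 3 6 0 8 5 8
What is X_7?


0

t=0: X=1, d=3 → birth, X_1=2
t=1: X=2, d=3 → birth, X_2=3
t=2: X=3, d=6 → death, X_3=2
t=3: X=2, d=0 → birth, X_4=3
t=4: X=3, d=8 → death, X_5=2
t=5: X=2, d=5 → death, X_6=1
t=6: X=1, d=8 → death, X_7=0


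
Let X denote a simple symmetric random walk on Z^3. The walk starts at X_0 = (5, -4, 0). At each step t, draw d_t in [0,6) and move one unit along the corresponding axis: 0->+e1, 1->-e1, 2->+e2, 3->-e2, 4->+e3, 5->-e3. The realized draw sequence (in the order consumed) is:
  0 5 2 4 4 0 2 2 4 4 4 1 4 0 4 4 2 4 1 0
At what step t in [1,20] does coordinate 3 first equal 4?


11

t=0: X=(5, -4, 0), d=0 → +e1, X_1=(6, -4, 0)
t=1: X=(6, -4, 0), d=5 → -e3, X_2=(6, -4, -1)
t=2: X=(6, -4, -1), d=2 → +e2, X_3=(6, -3, -1)
t=3: X=(6, -3, -1), d=4 → +e3, X_4=(6, -3, 0)
t=4: X=(6, -3, 0), d=4 → +e3, X_5=(6, -3, 1)
t=5: X=(6, -3, 1), d=0 → +e1, X_6=(7, -3, 1)
t=6: X=(7, -3, 1), d=2 → +e2, X_7=(7, -2, 1)
t=7: X=(7, -2, 1), d=2 → +e2, X_8=(7, -1, 1)
t=8: X=(7, -1, 1), d=4 → +e3, X_9=(7, -1, 2)
t=9: X=(7, -1, 2), d=4 → +e3, X_10=(7, -1, 3)
t=10: X=(7, -1, 3), d=4 → +e3, X_11=(7, -1, 4)
t=11: X=(7, -1, 4), d=1 → -e1, X_12=(6, -1, 4)
t=12: X=(6, -1, 4), d=4 → +e3, X_13=(6, -1, 5)
t=13: X=(6, -1, 5), d=0 → +e1, X_14=(7, -1, 5)
t=14: X=(7, -1, 5), d=4 → +e3, X_15=(7, -1, 6)
t=15: X=(7, -1, 6), d=4 → +e3, X_16=(7, -1, 7)
t=16: X=(7, -1, 7), d=2 → +e2, X_17=(7, 0, 7)
t=17: X=(7, 0, 7), d=4 → +e3, X_18=(7, 0, 8)
t=18: X=(7, 0, 8), d=1 → -e1, X_19=(6, 0, 8)
t=19: X=(6, 0, 8), d=0 → +e1, X_20=(7, 0, 8)


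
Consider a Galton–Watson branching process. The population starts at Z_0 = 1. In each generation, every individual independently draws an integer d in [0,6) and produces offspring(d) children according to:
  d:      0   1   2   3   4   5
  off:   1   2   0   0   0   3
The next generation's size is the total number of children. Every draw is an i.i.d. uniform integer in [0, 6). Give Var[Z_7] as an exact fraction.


28/3

Outcome values over d=0..5: [1, 2, 0, 0, 0, 3]
Σy = 6, Σy² = 14, M = 6
μ = 6/6 = 1,  σ² = 14/6 − (1)² = 4/3
V_0 = 0, E_0 = 1
V_1 = 4/3·E_0 + (1)²·V_0 = 4/3;  E_1 = 1
V_2 = 4/3·E_1 + (1)²·V_1 = 8/3;  E_2 = 1
V_3 = 4/3·E_2 + (1)²·V_2 = 4;  E_3 = 1
V_4 = 4/3·E_3 + (1)²·V_3 = 16/3;  E_4 = 1
V_5 = 4/3·E_4 + (1)²·V_4 = 20/3;  E_5 = 1
V_6 = 4/3·E_5 + (1)²·V_5 = 8;  E_6 = 1
V_7 = 4/3·E_6 + (1)²·V_6 = 28/3;  E_7 = 1


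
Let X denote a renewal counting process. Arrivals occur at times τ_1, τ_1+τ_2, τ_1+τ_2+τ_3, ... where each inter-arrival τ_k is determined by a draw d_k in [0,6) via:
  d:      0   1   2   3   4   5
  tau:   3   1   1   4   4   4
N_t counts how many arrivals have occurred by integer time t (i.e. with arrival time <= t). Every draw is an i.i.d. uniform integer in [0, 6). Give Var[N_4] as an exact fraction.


Inter-arrival values over d=0..5: [3, 1, 1, 4, 4, 4]
Each d has probability 1/6, so the pmf of τ is: f(1) = 1/3, f(3) = 1/6, f(4) = 1/2
Let p_n(j) = P(N_n = j), with p_0 = [1]. Condition on τ_1: p_n(0) = P(τ > n), and for j >= 1, p_n(j) = Σ_{k<=n} f(k)·p_{n−k}(j−1)
p_1 = [2/3, 1/3]  (j = 0..1)
p_2 = [2/3, 2/9, 1/9]  (j = 0..2)
p_3 = [1/2, 7/18, 2/27, 1/27]  (j = 0..3)
p_4 = [0, 7/9, 5/27, 2/81, 1/81]  (j = 0..4)
E[N_4] = Σ j·p_4(j) = 103/81;  E[N_4²] = Σ j²·p_4(j) = 157/81
Var[N_4] = 157/81 − (103/81)² = 2108/6561

2108/6561


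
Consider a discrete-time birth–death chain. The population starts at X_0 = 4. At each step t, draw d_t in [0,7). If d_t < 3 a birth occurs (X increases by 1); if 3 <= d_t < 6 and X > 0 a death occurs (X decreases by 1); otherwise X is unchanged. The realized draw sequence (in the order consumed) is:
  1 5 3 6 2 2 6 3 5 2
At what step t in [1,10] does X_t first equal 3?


t=0: X=4, d=1 → birth, X_1=5
t=1: X=5, d=5 → death, X_2=4
t=2: X=4, d=3 → death, X_3=3
t=3: X=3, d=6 → hold, X_4=3
t=4: X=3, d=2 → birth, X_5=4
t=5: X=4, d=2 → birth, X_6=5
t=6: X=5, d=6 → hold, X_7=5
t=7: X=5, d=3 → death, X_8=4
t=8: X=4, d=5 → death, X_9=3
t=9: X=3, d=2 → birth, X_10=4

3


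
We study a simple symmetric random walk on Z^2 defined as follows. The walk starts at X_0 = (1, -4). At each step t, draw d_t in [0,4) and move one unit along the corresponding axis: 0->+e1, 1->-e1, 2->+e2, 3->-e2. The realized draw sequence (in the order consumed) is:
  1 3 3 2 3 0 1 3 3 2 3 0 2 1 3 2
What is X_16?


t=0: X=(1, -4), d=1 → -e1, X_1=(0, -4)
t=1: X=(0, -4), d=3 → -e2, X_2=(0, -5)
t=2: X=(0, -5), d=3 → -e2, X_3=(0, -6)
t=3: X=(0, -6), d=2 → +e2, X_4=(0, -5)
t=4: X=(0, -5), d=3 → -e2, X_5=(0, -6)
t=5: X=(0, -6), d=0 → +e1, X_6=(1, -6)
t=6: X=(1, -6), d=1 → -e1, X_7=(0, -6)
t=7: X=(0, -6), d=3 → -e2, X_8=(0, -7)
t=8: X=(0, -7), d=3 → -e2, X_9=(0, -8)
t=9: X=(0, -8), d=2 → +e2, X_10=(0, -7)
t=10: X=(0, -7), d=3 → -e2, X_11=(0, -8)
t=11: X=(0, -8), d=0 → +e1, X_12=(1, -8)
t=12: X=(1, -8), d=2 → +e2, X_13=(1, -7)
t=13: X=(1, -7), d=1 → -e1, X_14=(0, -7)
t=14: X=(0, -7), d=3 → -e2, X_15=(0, -8)
t=15: X=(0, -8), d=2 → +e2, X_16=(0, -7)

(0, -7)


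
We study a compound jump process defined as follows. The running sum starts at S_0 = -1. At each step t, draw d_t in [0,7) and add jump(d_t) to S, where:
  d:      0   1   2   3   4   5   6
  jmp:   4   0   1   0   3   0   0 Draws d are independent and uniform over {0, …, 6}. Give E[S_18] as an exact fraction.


Outcome values over d=0..6: [4, 0, 1, 0, 3, 0, 0]
Σy = 8, Σy² = 26, M = 7
μ = 8/7 = 8/7,  σ² = 26/7 − (8/7)² = 118/49
E[S_18] = -1 + 18·(8/7) = 137/7

137/7


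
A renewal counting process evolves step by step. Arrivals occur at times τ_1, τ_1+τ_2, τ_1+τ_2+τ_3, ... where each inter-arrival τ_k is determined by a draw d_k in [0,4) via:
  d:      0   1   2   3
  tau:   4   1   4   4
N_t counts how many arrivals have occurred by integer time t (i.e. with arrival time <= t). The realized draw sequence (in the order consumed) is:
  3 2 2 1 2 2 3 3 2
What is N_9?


draw d_1=3: τ_1=4, arrival time A_1=4
draw d_2=2: τ_2=4, arrival time A_2=8
draw d_3=2: τ_3=4, arrival time A_3=12
draw d_4=1: τ_4=1, arrival time A_4=13
draw d_5=2: τ_5=4, arrival time A_5=17
draw d_6=2: τ_6=4, arrival time A_6=21
draw d_7=3: τ_7=4, arrival time A_7=25
draw d_8=3: τ_8=4, arrival time A_8=29
draw d_9=2: τ_9=4, arrival time A_9=33
N_t over t=0..9: 0:0 1:0 2:0 3:0 4:1 5:1 6:1 7:1 8:2 9:2

2


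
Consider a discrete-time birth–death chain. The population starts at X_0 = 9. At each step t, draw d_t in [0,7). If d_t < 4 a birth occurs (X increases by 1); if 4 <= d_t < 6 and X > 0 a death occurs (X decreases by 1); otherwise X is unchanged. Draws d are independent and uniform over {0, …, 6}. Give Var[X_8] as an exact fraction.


X can drop by at most 1 per step and X_0 = 9 > T = 8, so X_t >= 9 − t >= 1 > 0 for every t <= 8: the floor at 0 (the 'and X > 0' condition) never binds. Hence X_8 = X_0 + Σ_{t<8} Y_t with i.i.d. increments Y_t = y(d_t) ∈ {+1, −1, 0}.
Outcome values over d=0..6: [1, 1, 1, 1, -1, -1, 0]
Σy = 2, Σy² = 6, M = 7
μ = 2/7 = 2/7,  σ² = 6/7 − (2/7)² = 38/49
Independent increments: Var[X_8] = 8·σ² = 8·(38/49) = 304/49

304/49


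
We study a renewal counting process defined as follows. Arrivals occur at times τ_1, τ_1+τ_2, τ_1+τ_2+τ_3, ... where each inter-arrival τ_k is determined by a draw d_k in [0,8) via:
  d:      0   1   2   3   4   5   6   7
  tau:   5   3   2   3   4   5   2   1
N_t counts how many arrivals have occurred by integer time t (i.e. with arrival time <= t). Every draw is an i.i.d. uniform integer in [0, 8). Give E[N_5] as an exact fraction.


Inter-arrival values over d=0..7: [5, 3, 2, 3, 4, 5, 2, 1]
Each d has probability 1/8, so the pmf of τ is: f(1) = 1/8, f(2) = 1/4, f(3) = 1/4, f(4) = 1/8, f(5) = 1/4
Renewal equation for m(n) = E[N_n]: condition on τ_1 = k (if k <= n, one arrival plus a fresh copy on the remaining n−k steps): m(n) = F(n) + Σ_{k<=n} f(k)·m(n−k), where F(n) = P(τ <= n) and m(0) = 0
m(1) = F(1) = 1/8
m(2) = F(2) + f(1)·m(1) = 3/8 + 1/8·1/8 = 25/64
m(3) = F(3) + f(1)·m(2) + f(2)·m(1) = 5/8 + 1/8·25/64 + 1/4·1/8 = 361/512
m(4) = F(4) + f(1)·m(3) + f(2)·m(2) + f(3)·m(1) = 3/4 + 1/8·361/512 + 1/4·25/64 + 1/4·1/8 = 3961/4096
m(5) = F(5) + f(1)·m(4) + f(2)·m(3) + f(3)·m(2) + f(4)·m(1) = 1 + 1/8·3961/4096 + 1/4·361/512 + 1/4·25/64 + 1/8·1/8 = 46217/32768
E[N_5] = m(5) = 46217/32768

46217/32768


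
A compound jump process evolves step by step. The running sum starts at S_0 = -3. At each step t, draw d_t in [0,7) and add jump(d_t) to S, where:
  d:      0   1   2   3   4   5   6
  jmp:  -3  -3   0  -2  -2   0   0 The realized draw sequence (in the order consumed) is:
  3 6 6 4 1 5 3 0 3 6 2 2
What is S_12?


t=0: S=-3, d=3, jump=-2, S_1=-5
t=1: S=-5, d=6, jump=0, S_2=-5
t=2: S=-5, d=6, jump=0, S_3=-5
t=3: S=-5, d=4, jump=-2, S_4=-7
t=4: S=-7, d=1, jump=-3, S_5=-10
t=5: S=-10, d=5, jump=0, S_6=-10
t=6: S=-10, d=3, jump=-2, S_7=-12
t=7: S=-12, d=0, jump=-3, S_8=-15
t=8: S=-15, d=3, jump=-2, S_9=-17
t=9: S=-17, d=6, jump=0, S_10=-17
t=10: S=-17, d=2, jump=0, S_11=-17
t=11: S=-17, d=2, jump=0, S_12=-17

-17


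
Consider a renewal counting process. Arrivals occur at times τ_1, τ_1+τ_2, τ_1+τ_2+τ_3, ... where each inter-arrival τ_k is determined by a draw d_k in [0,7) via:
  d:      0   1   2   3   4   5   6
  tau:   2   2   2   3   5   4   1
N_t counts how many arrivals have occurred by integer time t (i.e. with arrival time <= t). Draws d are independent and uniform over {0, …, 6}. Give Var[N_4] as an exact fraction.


Inter-arrival values over d=0..6: [2, 2, 2, 3, 5, 4, 1]
Each d has probability 1/7, so the pmf of τ is: f(1) = 1/7, f(2) = 3/7, f(3) = 1/7, f(4) = 1/7, f(5) = 1/7
Let p_n(j) = P(N_n = j), with p_0 = [1]. Condition on τ_1: p_n(0) = P(τ > n), and for j >= 1, p_n(j) = Σ_{k<=n} f(k)·p_{n−k}(j−1)
p_1 = [6/7, 1/7]  (j = 0..1)
p_2 = [3/7, 27/49, 1/49]  (j = 0..2)
p_3 = [2/7, 4/7, 48/343, 1/343]  (j = 0..3)
p_4 = [1/7, 24/49, 116/343, 69/2401, 1/2401]  (j = 0..4)
E[N_4] = Σ j·p_4(j) = 3011/2401;  E[N_4²] = Σ j²·p_4(j) = 723/343
Var[N_4] = 723/343 − (3011/2401)² = 3085340/5764801

3085340/5764801


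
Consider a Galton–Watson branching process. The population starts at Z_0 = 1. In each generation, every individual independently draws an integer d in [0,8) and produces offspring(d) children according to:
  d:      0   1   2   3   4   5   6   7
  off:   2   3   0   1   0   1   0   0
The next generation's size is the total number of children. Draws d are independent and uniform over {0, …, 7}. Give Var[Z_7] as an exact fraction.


Outcome values over d=0..7: [2, 3, 0, 1, 0, 1, 0, 0]
Σy = 7, Σy² = 15, M = 8
μ = 7/8 = 7/8,  σ² = 15/8 − (7/8)² = 71/64
V_0 = 0, E_0 = 1
V_1 = 71/64·E_0 + (7/8)²·V_0 = 71/64;  E_1 = 7/8
V_2 = 71/64·E_1 + (7/8)²·V_1 = 7455/4096;  E_2 = 49/64
V_3 = 71/64·E_2 + (7/8)²·V_2 = 587951/262144;  E_3 = 343/512
V_4 = 71/64·E_3 + (7/8)²·V_3 = 41278335/16777216;  E_4 = 2401/4096
V_5 = 71/64·E_4 + (7/8)²·V_4 = 2720887631/1073741824;  E_5 = 16807/32768
V_6 = 71/64·E_5 + (7/8)²·V_5 = 172425450015/68719476736;  E_6 = 117649/262144
V_7 = 71/64·E_6 + (7/8)²·V_6 = 10638556592111/4398046511104;  E_7 = 823543/2097152

10638556592111/4398046511104


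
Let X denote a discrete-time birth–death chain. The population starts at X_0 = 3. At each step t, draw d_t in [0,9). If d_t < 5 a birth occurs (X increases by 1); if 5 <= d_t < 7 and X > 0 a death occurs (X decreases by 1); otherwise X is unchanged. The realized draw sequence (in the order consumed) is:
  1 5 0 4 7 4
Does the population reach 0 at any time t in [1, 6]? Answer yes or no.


t=0: X=3, d=1 → birth, X_1=4
t=1: X=4, d=5 → death, X_2=3
t=2: X=3, d=0 → birth, X_3=4
t=3: X=4, d=4 → birth, X_4=5
t=4: X=5, d=7 → hold, X_5=5
t=5: X=5, d=4 → birth, X_6=6

no


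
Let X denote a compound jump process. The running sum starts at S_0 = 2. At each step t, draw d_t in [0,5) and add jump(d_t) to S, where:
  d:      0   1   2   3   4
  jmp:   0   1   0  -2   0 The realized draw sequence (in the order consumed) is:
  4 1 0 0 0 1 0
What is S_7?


t=0: S=2, d=4, jump=0, S_1=2
t=1: S=2, d=1, jump=1, S_2=3
t=2: S=3, d=0, jump=0, S_3=3
t=3: S=3, d=0, jump=0, S_4=3
t=4: S=3, d=0, jump=0, S_5=3
t=5: S=3, d=1, jump=1, S_6=4
t=6: S=4, d=0, jump=0, S_7=4

4


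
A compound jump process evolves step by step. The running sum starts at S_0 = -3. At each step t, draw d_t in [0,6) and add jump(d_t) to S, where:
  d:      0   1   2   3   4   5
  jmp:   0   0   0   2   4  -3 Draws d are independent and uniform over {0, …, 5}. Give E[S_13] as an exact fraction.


Outcome values over d=0..5: [0, 0, 0, 2, 4, -3]
Σy = 3, Σy² = 29, M = 6
μ = 3/6 = 1/2,  σ² = 29/6 − (1/2)² = 55/12
E[S_13] = -3 + 13·(1/2) = 7/2

7/2


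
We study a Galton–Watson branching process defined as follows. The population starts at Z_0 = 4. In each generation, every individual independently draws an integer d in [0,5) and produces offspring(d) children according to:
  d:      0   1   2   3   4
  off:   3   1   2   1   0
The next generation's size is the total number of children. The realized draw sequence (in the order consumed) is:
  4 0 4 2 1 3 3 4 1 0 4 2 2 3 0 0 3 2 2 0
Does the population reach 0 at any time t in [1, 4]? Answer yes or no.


no

gen 0: Z_0=4, draws=[4, 0, 4, 2], offspring=[0, 3, 0, 2], Z_1=5
gen 1: Z_1=5, draws=[1, 3, 3, 4, 1], offspring=[1, 1, 1, 0, 1], Z_2=4
gen 2: Z_2=4, draws=[0, 4, 2, 2], offspring=[3, 0, 2, 2], Z_3=7
gen 3: Z_3=7, draws=[3, 0, 0, 3, 2, 2, 0], offspring=[1, 3, 3, 1, 2, 2, 3], Z_4=15


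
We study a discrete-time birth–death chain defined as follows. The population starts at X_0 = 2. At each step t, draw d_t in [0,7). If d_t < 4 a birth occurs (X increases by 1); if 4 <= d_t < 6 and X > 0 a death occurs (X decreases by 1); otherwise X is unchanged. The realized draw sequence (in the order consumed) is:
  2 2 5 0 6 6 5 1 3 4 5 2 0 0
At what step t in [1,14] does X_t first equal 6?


14

t=0: X=2, d=2 → birth, X_1=3
t=1: X=3, d=2 → birth, X_2=4
t=2: X=4, d=5 → death, X_3=3
t=3: X=3, d=0 → birth, X_4=4
t=4: X=4, d=6 → hold, X_5=4
t=5: X=4, d=6 → hold, X_6=4
t=6: X=4, d=5 → death, X_7=3
t=7: X=3, d=1 → birth, X_8=4
t=8: X=4, d=3 → birth, X_9=5
t=9: X=5, d=4 → death, X_10=4
t=10: X=4, d=5 → death, X_11=3
t=11: X=3, d=2 → birth, X_12=4
t=12: X=4, d=0 → birth, X_13=5
t=13: X=5, d=0 → birth, X_14=6


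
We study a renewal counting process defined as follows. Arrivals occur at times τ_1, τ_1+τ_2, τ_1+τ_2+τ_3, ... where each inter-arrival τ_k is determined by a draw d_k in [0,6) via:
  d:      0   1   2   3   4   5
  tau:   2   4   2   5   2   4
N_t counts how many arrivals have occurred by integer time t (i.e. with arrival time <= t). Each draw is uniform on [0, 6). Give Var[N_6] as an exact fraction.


263/576

Inter-arrival values over d=0..5: [2, 4, 2, 5, 2, 4]
Each d has probability 1/6, so the pmf of τ is: f(2) = 1/2, f(4) = 1/3, f(5) = 1/6
Let p_n(j) = P(N_n = j), with p_0 = [1]. Condition on τ_1: p_n(0) = P(τ > n), and for j >= 1, p_n(j) = Σ_{k<=n} f(k)·p_{n−k}(j−1)
p_1 = [1]  (j = 0)
p_2 = [1/2, 1/2]  (j = 0..1)
p_3 = [1/2, 1/2]  (j = 0..1)
p_4 = [1/6, 7/12, 1/4]  (j = 0..2)
p_5 = [0, 3/4, 1/4]  (j = 0..2)
p_6 = [0, 5/12, 11/24, 1/8]  (j = 0..3)
E[N_6] = Σ j·p_6(j) = 41/24;  E[N_6²] = Σ j²·p_6(j) = 27/8
Var[N_6] = 27/8 − (41/24)² = 263/576


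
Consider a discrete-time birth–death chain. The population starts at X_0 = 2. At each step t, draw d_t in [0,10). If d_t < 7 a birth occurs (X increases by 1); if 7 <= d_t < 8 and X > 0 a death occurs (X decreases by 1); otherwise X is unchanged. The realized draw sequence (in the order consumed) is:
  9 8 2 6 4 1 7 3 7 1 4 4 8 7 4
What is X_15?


t=0: X=2, d=9 → hold, X_1=2
t=1: X=2, d=8 → hold, X_2=2
t=2: X=2, d=2 → birth, X_3=3
t=3: X=3, d=6 → birth, X_4=4
t=4: X=4, d=4 → birth, X_5=5
t=5: X=5, d=1 → birth, X_6=6
t=6: X=6, d=7 → death, X_7=5
t=7: X=5, d=3 → birth, X_8=6
t=8: X=6, d=7 → death, X_9=5
t=9: X=5, d=1 → birth, X_10=6
t=10: X=6, d=4 → birth, X_11=7
t=11: X=7, d=4 → birth, X_12=8
t=12: X=8, d=8 → hold, X_13=8
t=13: X=8, d=7 → death, X_14=7
t=14: X=7, d=4 → birth, X_15=8

8


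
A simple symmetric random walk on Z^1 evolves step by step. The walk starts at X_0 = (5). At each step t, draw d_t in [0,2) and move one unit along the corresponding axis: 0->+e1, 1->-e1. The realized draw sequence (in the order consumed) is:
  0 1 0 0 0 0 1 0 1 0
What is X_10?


t=0: X=(5), d=0 → +e1, X_1=(6)
t=1: X=(6), d=1 → -e1, X_2=(5)
t=2: X=(5), d=0 → +e1, X_3=(6)
t=3: X=(6), d=0 → +e1, X_4=(7)
t=4: X=(7), d=0 → +e1, X_5=(8)
t=5: X=(8), d=0 → +e1, X_6=(9)
t=6: X=(9), d=1 → -e1, X_7=(8)
t=7: X=(8), d=0 → +e1, X_8=(9)
t=8: X=(9), d=1 → -e1, X_9=(8)
t=9: X=(8), d=0 → +e1, X_10=(9)

(9)


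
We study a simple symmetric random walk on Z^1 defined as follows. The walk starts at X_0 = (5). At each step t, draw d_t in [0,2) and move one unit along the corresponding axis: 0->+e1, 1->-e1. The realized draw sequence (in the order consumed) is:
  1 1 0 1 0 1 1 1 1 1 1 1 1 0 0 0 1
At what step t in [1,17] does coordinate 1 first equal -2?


11

t=0: X=(5), d=1 → -e1, X_1=(4)
t=1: X=(4), d=1 → -e1, X_2=(3)
t=2: X=(3), d=0 → +e1, X_3=(4)
t=3: X=(4), d=1 → -e1, X_4=(3)
t=4: X=(3), d=0 → +e1, X_5=(4)
t=5: X=(4), d=1 → -e1, X_6=(3)
t=6: X=(3), d=1 → -e1, X_7=(2)
t=7: X=(2), d=1 → -e1, X_8=(1)
t=8: X=(1), d=1 → -e1, X_9=(0)
t=9: X=(0), d=1 → -e1, X_10=(-1)
t=10: X=(-1), d=1 → -e1, X_11=(-2)
t=11: X=(-2), d=1 → -e1, X_12=(-3)
t=12: X=(-3), d=1 → -e1, X_13=(-4)
t=13: X=(-4), d=0 → +e1, X_14=(-3)
t=14: X=(-3), d=0 → +e1, X_15=(-2)
t=15: X=(-2), d=0 → +e1, X_16=(-1)
t=16: X=(-1), d=1 → -e1, X_17=(-2)


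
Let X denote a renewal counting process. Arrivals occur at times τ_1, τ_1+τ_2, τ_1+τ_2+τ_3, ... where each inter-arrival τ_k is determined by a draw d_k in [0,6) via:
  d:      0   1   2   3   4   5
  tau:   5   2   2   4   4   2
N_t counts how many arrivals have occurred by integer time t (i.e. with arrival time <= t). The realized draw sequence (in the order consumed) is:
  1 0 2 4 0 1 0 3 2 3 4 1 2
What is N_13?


draw d_1=1: τ_1=2, arrival time A_1=2
draw d_2=0: τ_2=5, arrival time A_2=7
draw d_3=2: τ_3=2, arrival time A_3=9
draw d_4=4: τ_4=4, arrival time A_4=13
draw d_5=0: τ_5=5, arrival time A_5=18
draw d_6=1: τ_6=2, arrival time A_6=20
draw d_7=0: τ_7=5, arrival time A_7=25
draw d_8=3: τ_8=4, arrival time A_8=29
draw d_9=2: τ_9=2, arrival time A_9=31
draw d_10=3: τ_10=4, arrival time A_10=35
draw d_11=4: τ_11=4, arrival time A_11=39
draw d_12=1: τ_12=2, arrival time A_12=41
draw d_13=2: τ_13=2, arrival time A_13=43
N_t over t=0..13: 0:0 1:0 2:1 3:1 4:1 5:1 6:1 7:2 8:2 9:3 10:3 11:3 12:3 13:4

4


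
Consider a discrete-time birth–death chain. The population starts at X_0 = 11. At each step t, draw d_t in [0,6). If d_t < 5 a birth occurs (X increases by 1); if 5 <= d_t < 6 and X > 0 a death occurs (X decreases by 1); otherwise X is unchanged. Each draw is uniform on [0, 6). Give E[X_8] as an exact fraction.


X can drop by at most 1 per step and X_0 = 11 > T = 8, so X_t >= 11 − t >= 3 > 0 for every t <= 8: the floor at 0 (the 'and X > 0' condition) never binds. Hence X_8 = X_0 + Σ_{t<8} Y_t with i.i.d. increments Y_t = y(d_t) ∈ {+1, −1, 0}.
Outcome values over d=0..5: [1, 1, 1, 1, 1, -1]
Σy = 4, Σy² = 6, M = 6
μ = 4/6 = 2/3,  σ² = 6/6 − (2/3)² = 5/9
E[X_8] = 11 + 8·(2/3) = 49/3

49/3


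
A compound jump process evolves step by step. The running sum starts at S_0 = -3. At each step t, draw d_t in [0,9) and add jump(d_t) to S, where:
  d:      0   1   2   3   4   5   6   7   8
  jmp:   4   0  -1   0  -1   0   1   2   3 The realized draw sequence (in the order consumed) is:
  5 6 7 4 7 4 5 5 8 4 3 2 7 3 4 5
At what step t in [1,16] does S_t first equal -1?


4

t=0: S=-3, d=5, jump=0, S_1=-3
t=1: S=-3, d=6, jump=1, S_2=-2
t=2: S=-2, d=7, jump=2, S_3=0
t=3: S=0, d=4, jump=-1, S_4=-1
t=4: S=-1, d=7, jump=2, S_5=1
t=5: S=1, d=4, jump=-1, S_6=0
t=6: S=0, d=5, jump=0, S_7=0
t=7: S=0, d=5, jump=0, S_8=0
t=8: S=0, d=8, jump=3, S_9=3
t=9: S=3, d=4, jump=-1, S_10=2
t=10: S=2, d=3, jump=0, S_11=2
t=11: S=2, d=2, jump=-1, S_12=1
t=12: S=1, d=7, jump=2, S_13=3
t=13: S=3, d=3, jump=0, S_14=3
t=14: S=3, d=4, jump=-1, S_15=2
t=15: S=2, d=5, jump=0, S_16=2
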